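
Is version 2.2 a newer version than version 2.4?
No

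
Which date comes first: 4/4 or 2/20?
2/20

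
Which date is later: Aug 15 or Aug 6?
Aug 15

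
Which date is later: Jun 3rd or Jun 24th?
Jun 24th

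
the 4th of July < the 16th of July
True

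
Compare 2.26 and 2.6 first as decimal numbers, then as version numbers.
As decimals: 2.26 < 2.6. As versions: v2.26 > v2.6 (minor version 26 > 6).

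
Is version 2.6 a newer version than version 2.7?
No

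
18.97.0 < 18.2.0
False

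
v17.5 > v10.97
True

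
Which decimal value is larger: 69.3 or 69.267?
69.3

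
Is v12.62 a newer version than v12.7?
Yes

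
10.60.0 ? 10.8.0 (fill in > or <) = >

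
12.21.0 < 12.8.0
False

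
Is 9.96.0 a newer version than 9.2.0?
Yes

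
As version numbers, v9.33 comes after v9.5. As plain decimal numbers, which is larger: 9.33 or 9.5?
9.5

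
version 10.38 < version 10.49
True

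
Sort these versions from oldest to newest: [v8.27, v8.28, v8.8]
[v8.8, v8.27, v8.28]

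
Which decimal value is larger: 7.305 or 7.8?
7.8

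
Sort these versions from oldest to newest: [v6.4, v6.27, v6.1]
[v6.1, v6.4, v6.27]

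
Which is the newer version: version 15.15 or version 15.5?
version 15.15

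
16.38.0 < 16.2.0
False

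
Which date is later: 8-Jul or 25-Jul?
25-Jul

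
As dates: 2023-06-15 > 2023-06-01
True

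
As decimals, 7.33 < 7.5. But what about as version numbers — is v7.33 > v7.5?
True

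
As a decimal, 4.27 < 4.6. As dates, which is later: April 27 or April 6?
April 27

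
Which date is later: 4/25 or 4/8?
4/25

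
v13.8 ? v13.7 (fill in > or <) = >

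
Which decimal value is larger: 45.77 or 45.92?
45.92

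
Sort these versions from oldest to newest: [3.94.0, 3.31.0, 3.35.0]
[3.31.0, 3.35.0, 3.94.0]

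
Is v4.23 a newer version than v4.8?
Yes. Version numbers are compared segment by segment as integers, not as decimals: minor version 23 > 8, so v4.23 > v4.8 (even though the decimal 4.23 < 4.8).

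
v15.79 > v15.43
True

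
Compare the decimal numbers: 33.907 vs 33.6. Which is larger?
33.907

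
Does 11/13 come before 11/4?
No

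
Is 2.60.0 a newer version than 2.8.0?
Yes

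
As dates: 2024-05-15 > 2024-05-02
True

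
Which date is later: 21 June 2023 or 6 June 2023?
21 June 2023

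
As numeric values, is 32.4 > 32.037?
True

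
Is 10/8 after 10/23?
No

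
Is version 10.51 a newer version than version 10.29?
Yes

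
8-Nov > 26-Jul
True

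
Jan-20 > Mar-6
False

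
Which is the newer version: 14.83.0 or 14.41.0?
14.83.0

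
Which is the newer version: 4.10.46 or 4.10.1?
4.10.46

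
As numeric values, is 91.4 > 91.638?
False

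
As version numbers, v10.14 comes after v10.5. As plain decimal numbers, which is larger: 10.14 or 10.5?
10.5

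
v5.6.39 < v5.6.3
False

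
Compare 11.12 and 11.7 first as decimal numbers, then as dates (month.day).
As decimals: 11.12 < 11.7. As dates: 11/12 is later than 11/7 (day 12 > day 7).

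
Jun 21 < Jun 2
False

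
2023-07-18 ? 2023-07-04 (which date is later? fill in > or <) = >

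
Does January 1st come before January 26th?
Yes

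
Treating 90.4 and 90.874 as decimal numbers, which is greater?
90.874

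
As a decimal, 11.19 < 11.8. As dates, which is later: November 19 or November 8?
November 19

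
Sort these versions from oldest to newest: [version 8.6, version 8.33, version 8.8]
[version 8.6, version 8.8, version 8.33]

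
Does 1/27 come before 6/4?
Yes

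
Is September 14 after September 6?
Yes. Day 14 comes after day 6 in September — this is a date comparison, not a decimal one (the decimal 9.14 would be smaller than 9.6).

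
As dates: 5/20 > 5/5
True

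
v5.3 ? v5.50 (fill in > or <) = <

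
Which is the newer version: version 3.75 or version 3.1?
version 3.75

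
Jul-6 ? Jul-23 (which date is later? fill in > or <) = <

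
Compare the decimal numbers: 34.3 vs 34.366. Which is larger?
34.366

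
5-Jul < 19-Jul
True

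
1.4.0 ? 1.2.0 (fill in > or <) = >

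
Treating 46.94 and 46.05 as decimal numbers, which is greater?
46.94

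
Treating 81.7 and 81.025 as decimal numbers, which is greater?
81.7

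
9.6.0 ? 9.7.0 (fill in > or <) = <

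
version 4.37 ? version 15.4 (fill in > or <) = <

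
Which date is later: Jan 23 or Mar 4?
Mar 4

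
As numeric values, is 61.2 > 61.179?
True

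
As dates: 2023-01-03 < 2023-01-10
True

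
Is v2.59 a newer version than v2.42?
Yes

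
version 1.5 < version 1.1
False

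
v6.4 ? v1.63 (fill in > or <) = >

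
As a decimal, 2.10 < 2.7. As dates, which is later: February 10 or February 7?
February 10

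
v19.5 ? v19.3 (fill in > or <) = >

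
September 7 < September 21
True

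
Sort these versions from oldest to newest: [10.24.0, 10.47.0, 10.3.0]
[10.3.0, 10.24.0, 10.47.0]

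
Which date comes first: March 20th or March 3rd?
March 3rd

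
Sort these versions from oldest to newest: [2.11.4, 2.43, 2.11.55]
[2.11.4, 2.11.55, 2.43]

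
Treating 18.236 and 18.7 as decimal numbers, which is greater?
18.7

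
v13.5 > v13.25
False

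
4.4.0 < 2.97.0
False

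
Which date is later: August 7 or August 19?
August 19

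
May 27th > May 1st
True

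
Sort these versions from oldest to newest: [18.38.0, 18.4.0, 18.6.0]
[18.4.0, 18.6.0, 18.38.0]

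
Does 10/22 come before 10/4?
No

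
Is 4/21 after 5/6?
No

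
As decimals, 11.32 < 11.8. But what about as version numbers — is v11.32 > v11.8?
True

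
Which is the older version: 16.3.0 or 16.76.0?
16.3.0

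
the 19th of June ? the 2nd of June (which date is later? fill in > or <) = >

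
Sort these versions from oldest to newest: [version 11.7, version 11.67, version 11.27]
[version 11.7, version 11.27, version 11.67]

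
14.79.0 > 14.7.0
True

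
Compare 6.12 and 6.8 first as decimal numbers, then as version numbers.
As decimals: 6.12 < 6.8. As versions: v6.12 > v6.8 (minor version 12 > 8).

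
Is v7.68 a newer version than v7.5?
Yes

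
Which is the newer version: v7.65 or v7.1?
v7.65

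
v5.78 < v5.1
False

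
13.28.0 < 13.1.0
False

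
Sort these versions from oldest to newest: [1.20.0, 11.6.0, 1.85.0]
[1.20.0, 1.85.0, 11.6.0]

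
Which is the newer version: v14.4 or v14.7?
v14.7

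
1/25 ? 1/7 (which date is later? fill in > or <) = >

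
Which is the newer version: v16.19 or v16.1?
v16.19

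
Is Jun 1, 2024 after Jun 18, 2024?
No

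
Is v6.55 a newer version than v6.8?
Yes. Version numbers are compared segment by segment as integers, not as decimals: minor version 55 > 8, so v6.55 > v6.8 (even though the decimal 6.55 < 6.8).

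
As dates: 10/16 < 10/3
False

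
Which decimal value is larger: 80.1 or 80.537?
80.537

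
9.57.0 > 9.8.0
True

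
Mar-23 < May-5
True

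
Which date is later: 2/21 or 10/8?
10/8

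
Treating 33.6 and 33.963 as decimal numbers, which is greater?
33.963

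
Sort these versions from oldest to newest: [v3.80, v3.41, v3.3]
[v3.3, v3.41, v3.80]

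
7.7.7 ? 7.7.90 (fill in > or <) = <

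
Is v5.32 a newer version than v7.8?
No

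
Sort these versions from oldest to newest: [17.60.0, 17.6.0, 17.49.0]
[17.6.0, 17.49.0, 17.60.0]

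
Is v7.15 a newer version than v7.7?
Yes. Version numbers are compared segment by segment as integers, not as decimals: minor version 15 > 7, so v7.15 > v7.7 (even though the decimal 7.15 < 7.7).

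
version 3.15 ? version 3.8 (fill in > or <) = >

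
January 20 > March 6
False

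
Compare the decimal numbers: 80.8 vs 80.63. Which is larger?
80.8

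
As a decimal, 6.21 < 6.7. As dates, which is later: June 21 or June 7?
June 21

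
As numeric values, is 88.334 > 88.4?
False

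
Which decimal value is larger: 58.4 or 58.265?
58.4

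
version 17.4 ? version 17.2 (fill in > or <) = >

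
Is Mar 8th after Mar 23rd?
No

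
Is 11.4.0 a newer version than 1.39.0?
Yes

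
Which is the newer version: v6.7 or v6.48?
v6.48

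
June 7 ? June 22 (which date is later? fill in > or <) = <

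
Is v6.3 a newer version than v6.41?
No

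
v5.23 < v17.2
True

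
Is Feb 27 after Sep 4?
No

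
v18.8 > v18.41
False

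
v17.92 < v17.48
False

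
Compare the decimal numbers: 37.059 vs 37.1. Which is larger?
37.1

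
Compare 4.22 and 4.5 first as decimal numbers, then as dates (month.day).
As decimals: 4.22 < 4.5. As dates: 4/22 is later than 4/5 (day 22 > day 5).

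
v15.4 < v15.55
True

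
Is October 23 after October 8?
Yes. Day 23 comes after day 8 in October — this is a date comparison, not a decimal one (the decimal 10.23 would be smaller than 10.8).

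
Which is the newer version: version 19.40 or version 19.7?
version 19.40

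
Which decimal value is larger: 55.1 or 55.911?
55.911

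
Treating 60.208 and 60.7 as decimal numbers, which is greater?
60.7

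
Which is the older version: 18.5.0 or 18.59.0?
18.5.0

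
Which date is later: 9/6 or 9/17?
9/17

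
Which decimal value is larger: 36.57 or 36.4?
36.57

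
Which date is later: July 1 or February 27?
July 1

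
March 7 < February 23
False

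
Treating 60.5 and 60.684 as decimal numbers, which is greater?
60.684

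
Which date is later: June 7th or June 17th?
June 17th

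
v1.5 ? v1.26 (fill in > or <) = <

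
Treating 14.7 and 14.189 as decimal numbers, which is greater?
14.7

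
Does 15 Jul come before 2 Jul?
No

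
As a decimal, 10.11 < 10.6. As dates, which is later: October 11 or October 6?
October 11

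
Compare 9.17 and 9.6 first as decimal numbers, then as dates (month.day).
As decimals: 9.17 < 9.6. As dates: 9/17 is later than 9/6 (day 17 > day 6).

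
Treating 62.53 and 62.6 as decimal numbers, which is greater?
62.6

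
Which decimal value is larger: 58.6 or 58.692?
58.692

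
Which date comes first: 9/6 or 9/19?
9/6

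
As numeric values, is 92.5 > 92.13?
True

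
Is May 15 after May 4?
Yes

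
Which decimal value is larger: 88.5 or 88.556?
88.556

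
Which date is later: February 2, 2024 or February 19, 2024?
February 19, 2024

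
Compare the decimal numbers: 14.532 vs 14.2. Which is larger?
14.532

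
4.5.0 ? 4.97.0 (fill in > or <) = <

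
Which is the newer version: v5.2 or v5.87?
v5.87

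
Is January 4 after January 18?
No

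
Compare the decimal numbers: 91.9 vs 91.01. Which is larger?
91.9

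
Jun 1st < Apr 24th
False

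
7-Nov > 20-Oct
True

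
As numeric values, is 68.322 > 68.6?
False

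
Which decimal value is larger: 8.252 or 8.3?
8.3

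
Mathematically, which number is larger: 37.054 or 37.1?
37.1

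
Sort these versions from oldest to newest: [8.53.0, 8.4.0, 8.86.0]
[8.4.0, 8.53.0, 8.86.0]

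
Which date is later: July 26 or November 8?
November 8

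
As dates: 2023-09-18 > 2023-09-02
True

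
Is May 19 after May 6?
Yes. Day 19 comes after day 6 in May — this is a date comparison, not a decimal one (the decimal 5.19 would be smaller than 5.6).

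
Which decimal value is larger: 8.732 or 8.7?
8.732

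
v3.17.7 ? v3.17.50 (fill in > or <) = <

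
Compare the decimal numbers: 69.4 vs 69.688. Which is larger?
69.688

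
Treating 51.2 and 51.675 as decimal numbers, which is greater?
51.675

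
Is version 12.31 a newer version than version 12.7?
Yes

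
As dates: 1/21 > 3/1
False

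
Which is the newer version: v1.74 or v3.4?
v3.4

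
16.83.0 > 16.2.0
True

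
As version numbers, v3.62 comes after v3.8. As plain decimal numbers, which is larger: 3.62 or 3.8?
3.8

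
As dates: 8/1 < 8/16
True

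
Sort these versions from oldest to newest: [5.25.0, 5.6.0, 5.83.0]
[5.6.0, 5.25.0, 5.83.0]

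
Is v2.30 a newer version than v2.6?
Yes. Version numbers are compared segment by segment as integers, not as decimals: minor version 30 > 6, so v2.30 > v2.6 (even though the decimal 2.30 < 2.6).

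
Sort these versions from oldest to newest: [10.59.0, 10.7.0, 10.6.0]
[10.6.0, 10.7.0, 10.59.0]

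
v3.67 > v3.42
True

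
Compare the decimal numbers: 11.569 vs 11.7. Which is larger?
11.7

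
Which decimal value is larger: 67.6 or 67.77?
67.77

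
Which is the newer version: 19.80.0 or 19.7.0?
19.80.0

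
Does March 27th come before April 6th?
Yes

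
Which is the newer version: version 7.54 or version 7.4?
version 7.54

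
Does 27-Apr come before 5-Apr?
No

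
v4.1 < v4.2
True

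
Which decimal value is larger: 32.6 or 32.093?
32.6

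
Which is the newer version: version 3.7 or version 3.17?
version 3.17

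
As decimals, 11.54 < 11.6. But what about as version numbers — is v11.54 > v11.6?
True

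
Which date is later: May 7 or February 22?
May 7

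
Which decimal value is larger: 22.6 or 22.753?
22.753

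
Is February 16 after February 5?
Yes. Day 16 comes after day 5 in February — this is a date comparison, not a decimal one (the decimal 2.16 would be smaller than 2.5).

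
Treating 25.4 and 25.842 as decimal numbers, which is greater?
25.842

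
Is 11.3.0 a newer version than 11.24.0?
No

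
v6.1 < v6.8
True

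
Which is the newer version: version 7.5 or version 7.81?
version 7.81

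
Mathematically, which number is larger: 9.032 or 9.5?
9.5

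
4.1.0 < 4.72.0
True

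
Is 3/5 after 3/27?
No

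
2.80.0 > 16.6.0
False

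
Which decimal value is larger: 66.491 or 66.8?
66.8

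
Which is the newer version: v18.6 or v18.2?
v18.6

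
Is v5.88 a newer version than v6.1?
No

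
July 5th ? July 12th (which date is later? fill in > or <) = <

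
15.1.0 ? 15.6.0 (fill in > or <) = <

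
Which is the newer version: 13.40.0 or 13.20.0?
13.40.0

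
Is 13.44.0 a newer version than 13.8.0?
Yes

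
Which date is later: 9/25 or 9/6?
9/25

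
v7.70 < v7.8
False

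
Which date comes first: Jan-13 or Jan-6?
Jan-6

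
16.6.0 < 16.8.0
True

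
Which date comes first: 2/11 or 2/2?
2/2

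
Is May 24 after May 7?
Yes. Day 24 comes after day 7 in May — this is a date comparison, not a decimal one (the decimal 5.24 would be smaller than 5.7).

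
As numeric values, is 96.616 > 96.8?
False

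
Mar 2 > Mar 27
False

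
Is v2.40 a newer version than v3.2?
No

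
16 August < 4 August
False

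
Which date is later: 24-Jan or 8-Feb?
8-Feb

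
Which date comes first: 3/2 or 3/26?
3/2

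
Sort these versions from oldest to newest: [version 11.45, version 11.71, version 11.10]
[version 11.10, version 11.45, version 11.71]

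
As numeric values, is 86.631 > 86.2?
True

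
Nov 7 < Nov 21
True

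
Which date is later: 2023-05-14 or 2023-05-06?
2023-05-14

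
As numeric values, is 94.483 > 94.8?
False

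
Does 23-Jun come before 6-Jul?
Yes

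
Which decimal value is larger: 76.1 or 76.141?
76.141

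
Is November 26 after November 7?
Yes. Day 26 comes after day 7 in November — this is a date comparison, not a decimal one (the decimal 11.26 would be smaller than 11.7).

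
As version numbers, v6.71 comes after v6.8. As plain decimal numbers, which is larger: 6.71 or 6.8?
6.8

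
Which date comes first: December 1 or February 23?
February 23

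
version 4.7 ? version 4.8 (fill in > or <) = <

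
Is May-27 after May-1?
Yes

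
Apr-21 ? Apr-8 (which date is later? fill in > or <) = >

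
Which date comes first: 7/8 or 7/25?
7/8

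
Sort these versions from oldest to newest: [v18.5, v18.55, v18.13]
[v18.5, v18.13, v18.55]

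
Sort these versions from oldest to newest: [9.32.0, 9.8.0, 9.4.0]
[9.4.0, 9.8.0, 9.32.0]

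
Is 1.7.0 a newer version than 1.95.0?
No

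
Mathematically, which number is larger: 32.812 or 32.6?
32.812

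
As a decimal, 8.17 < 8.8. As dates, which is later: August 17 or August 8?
August 17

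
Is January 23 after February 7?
No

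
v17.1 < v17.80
True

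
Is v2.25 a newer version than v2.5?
Yes. Version numbers are compared segment by segment as integers, not as decimals: minor version 25 > 5, so v2.25 > v2.5 (even though the decimal 2.25 < 2.5).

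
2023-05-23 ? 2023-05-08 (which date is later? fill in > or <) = >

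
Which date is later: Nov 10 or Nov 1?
Nov 10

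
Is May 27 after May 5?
Yes. Day 27 comes after day 5 in May — this is a date comparison, not a decimal one (the decimal 5.27 would be smaller than 5.5).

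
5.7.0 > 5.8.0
False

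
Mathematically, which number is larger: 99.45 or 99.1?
99.45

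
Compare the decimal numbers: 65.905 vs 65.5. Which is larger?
65.905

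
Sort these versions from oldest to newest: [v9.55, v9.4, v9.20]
[v9.4, v9.20, v9.55]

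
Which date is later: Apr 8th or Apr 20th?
Apr 20th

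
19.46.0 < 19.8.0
False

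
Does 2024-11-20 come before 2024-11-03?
No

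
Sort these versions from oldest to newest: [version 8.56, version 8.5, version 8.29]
[version 8.5, version 8.29, version 8.56]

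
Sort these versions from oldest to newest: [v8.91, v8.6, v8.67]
[v8.6, v8.67, v8.91]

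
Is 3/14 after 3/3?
Yes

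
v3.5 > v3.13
False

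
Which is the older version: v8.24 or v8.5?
v8.5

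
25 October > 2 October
True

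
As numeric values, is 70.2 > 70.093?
True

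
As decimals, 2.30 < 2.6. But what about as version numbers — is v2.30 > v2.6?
True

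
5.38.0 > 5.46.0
False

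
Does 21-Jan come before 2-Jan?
No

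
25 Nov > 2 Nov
True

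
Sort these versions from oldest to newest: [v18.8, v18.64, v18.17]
[v18.8, v18.17, v18.64]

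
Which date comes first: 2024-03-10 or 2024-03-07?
2024-03-07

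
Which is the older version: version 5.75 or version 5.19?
version 5.19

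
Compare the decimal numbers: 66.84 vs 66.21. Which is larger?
66.84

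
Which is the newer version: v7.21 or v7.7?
v7.21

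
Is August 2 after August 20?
No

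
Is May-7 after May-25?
No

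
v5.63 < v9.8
True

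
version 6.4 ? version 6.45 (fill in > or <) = <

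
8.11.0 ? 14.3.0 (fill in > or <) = <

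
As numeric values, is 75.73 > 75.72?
True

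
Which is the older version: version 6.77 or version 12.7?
version 6.77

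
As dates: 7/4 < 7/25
True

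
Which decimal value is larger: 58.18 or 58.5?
58.5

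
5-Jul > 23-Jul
False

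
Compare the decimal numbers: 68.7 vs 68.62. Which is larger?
68.7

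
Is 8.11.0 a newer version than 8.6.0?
Yes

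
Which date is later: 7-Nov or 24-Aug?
7-Nov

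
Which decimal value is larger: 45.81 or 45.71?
45.81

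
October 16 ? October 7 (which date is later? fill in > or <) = >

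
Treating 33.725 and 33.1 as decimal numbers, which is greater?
33.725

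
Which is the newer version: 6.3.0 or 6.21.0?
6.21.0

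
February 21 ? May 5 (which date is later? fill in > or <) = <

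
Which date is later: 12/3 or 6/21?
12/3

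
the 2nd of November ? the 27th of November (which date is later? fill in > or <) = <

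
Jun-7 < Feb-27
False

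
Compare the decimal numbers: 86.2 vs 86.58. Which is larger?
86.58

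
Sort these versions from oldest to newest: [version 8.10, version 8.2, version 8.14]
[version 8.2, version 8.10, version 8.14]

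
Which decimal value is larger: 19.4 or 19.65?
19.65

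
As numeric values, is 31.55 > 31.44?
True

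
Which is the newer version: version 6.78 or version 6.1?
version 6.78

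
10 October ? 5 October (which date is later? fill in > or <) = >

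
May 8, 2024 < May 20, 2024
True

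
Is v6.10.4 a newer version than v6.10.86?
No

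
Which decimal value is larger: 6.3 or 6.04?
6.3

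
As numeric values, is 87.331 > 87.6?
False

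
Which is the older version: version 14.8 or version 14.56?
version 14.8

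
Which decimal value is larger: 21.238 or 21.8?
21.8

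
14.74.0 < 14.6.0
False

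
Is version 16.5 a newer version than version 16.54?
No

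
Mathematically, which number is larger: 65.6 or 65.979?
65.979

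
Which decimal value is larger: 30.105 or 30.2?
30.2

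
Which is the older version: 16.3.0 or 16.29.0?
16.3.0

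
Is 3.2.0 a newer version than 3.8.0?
No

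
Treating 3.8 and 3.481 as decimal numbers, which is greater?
3.8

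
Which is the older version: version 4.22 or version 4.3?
version 4.3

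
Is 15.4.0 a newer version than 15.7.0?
No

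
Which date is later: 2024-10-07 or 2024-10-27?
2024-10-27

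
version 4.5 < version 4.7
True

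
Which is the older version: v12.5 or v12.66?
v12.5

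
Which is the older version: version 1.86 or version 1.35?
version 1.35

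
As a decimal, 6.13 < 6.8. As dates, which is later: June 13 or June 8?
June 13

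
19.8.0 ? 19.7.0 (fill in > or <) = >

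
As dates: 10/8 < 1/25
False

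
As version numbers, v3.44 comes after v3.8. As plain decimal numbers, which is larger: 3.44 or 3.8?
3.8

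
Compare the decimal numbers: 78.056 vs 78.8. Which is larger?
78.8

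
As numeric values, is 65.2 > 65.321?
False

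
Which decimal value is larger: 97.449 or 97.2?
97.449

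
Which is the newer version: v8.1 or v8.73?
v8.73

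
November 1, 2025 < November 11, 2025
True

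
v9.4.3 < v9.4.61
True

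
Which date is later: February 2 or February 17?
February 17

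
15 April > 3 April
True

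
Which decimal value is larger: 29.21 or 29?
29.21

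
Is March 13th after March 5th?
Yes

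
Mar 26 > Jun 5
False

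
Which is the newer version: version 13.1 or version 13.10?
version 13.10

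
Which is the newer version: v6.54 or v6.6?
v6.54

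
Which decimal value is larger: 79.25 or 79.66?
79.66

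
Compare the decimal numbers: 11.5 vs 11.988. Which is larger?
11.988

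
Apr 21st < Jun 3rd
True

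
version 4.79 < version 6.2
True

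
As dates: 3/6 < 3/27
True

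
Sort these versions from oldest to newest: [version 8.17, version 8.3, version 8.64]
[version 8.3, version 8.17, version 8.64]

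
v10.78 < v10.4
False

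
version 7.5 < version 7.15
True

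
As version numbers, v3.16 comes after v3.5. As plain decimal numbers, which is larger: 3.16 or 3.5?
3.5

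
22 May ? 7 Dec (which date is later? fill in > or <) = <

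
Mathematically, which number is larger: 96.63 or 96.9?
96.9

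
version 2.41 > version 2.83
False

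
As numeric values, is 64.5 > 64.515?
False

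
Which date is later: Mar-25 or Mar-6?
Mar-25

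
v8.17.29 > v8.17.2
True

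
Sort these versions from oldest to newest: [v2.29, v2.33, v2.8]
[v2.8, v2.29, v2.33]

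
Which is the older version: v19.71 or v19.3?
v19.3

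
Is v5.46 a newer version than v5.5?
Yes. Version numbers are compared segment by segment as integers, not as decimals: minor version 46 > 5, so v5.46 > v5.5 (even though the decimal 5.46 < 5.5).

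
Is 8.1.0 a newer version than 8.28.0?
No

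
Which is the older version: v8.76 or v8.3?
v8.3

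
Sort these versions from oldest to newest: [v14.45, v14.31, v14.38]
[v14.31, v14.38, v14.45]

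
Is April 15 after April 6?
Yes. Day 15 comes after day 6 in April — this is a date comparison, not a decimal one (the decimal 4.15 would be smaller than 4.6).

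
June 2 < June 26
True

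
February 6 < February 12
True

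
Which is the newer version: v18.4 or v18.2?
v18.4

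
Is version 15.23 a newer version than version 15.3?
Yes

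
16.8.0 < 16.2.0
False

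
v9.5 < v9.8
True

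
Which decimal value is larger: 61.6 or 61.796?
61.796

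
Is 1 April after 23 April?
No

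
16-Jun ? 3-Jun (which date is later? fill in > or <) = >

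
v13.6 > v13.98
False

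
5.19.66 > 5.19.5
True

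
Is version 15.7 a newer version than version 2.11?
Yes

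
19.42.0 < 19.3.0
False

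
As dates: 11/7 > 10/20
True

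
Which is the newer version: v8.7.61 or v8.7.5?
v8.7.61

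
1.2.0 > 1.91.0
False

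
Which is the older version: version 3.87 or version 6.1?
version 3.87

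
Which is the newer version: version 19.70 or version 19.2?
version 19.70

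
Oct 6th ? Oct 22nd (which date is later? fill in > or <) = <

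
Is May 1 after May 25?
No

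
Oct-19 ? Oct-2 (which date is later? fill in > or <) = >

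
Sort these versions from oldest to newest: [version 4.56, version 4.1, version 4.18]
[version 4.1, version 4.18, version 4.56]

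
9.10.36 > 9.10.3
True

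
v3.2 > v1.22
True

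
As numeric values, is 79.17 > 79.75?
False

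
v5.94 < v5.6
False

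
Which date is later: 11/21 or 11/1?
11/21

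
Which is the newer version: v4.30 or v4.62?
v4.62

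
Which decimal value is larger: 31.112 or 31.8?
31.8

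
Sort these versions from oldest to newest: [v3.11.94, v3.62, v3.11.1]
[v3.11.1, v3.11.94, v3.62]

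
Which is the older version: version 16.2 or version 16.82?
version 16.2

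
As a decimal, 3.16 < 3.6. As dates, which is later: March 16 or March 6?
March 16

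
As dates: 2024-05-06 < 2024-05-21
True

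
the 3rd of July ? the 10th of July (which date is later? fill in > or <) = <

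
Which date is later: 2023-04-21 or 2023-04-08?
2023-04-21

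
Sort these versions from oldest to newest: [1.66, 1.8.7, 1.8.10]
[1.8.7, 1.8.10, 1.66]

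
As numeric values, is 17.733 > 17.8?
False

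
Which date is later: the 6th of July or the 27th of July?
the 27th of July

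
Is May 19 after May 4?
Yes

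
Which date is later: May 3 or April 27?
May 3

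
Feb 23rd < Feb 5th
False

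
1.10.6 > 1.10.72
False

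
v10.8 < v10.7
False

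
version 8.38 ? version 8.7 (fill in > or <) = >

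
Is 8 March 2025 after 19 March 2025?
No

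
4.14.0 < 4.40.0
True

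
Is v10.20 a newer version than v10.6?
Yes. Version numbers are compared segment by segment as integers, not as decimals: minor version 20 > 6, so v10.20 > v10.6 (even though the decimal 10.20 < 10.6).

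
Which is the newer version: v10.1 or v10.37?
v10.37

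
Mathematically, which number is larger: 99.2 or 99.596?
99.596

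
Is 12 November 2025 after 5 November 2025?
Yes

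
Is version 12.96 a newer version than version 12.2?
Yes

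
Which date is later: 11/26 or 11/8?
11/26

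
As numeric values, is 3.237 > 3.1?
True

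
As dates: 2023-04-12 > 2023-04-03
True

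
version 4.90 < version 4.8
False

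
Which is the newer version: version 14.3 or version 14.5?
version 14.5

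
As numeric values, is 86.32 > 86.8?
False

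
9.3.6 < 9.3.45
True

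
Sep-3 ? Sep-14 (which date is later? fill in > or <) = <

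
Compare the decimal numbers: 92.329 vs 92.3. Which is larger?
92.329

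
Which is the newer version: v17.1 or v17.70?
v17.70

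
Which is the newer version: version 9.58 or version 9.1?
version 9.58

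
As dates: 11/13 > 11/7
True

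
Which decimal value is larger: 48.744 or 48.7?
48.744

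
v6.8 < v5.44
False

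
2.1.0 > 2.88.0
False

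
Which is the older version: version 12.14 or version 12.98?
version 12.14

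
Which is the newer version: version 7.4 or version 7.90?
version 7.90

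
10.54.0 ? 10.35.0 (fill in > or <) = >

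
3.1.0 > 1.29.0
True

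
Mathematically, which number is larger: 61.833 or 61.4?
61.833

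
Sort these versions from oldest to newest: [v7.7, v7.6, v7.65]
[v7.6, v7.7, v7.65]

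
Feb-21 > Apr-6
False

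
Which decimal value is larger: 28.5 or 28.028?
28.5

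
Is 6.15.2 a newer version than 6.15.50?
No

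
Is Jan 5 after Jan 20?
No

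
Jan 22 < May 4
True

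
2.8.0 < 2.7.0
False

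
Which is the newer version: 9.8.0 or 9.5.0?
9.8.0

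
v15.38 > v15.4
True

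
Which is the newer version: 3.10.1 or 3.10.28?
3.10.28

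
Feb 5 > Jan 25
True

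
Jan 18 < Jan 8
False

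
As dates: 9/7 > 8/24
True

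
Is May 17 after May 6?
Yes. Day 17 comes after day 6 in May — this is a date comparison, not a decimal one (the decimal 5.17 would be smaller than 5.6).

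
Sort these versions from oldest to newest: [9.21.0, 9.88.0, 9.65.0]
[9.21.0, 9.65.0, 9.88.0]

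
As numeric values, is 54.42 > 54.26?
True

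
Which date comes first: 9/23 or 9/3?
9/3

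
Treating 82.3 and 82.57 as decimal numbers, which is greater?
82.57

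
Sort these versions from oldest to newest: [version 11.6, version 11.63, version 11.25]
[version 11.6, version 11.25, version 11.63]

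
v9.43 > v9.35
True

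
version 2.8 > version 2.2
True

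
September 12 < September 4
False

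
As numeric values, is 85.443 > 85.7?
False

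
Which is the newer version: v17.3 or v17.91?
v17.91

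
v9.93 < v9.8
False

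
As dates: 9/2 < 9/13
True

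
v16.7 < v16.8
True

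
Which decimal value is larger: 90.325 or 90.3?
90.325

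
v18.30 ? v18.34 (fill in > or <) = <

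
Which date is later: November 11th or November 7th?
November 11th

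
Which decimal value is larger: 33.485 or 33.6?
33.6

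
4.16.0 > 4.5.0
True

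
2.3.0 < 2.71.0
True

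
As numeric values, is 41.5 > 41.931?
False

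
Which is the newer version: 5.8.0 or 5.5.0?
5.8.0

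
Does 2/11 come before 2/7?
No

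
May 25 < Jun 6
True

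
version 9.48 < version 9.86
True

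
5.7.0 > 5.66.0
False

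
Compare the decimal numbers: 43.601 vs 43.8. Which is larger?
43.8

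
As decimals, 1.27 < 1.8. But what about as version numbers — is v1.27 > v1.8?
True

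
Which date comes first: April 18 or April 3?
April 3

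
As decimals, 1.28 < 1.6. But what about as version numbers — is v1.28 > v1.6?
True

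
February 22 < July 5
True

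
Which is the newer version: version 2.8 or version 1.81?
version 2.8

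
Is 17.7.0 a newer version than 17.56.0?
No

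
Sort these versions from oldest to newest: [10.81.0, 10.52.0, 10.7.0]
[10.7.0, 10.52.0, 10.81.0]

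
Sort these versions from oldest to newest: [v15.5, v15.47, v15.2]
[v15.2, v15.5, v15.47]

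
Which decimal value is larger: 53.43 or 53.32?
53.43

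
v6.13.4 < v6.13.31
True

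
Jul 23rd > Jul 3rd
True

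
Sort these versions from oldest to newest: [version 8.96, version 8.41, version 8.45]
[version 8.41, version 8.45, version 8.96]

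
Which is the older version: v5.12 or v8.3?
v5.12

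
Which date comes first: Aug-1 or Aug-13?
Aug-1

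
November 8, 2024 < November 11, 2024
True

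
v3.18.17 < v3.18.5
False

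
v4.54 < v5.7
True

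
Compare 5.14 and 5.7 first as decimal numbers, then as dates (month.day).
As decimals: 5.14 < 5.7. As dates: 5/14 is later than 5/7 (day 14 > day 7).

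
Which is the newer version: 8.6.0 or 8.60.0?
8.60.0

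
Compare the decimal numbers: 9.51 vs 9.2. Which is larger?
9.51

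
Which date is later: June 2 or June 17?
June 17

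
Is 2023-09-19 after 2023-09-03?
Yes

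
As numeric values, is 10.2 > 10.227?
False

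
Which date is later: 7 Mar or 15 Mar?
15 Mar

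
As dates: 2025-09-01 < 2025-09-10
True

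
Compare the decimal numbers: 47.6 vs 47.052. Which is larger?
47.6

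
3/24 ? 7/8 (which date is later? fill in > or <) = <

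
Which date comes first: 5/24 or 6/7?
5/24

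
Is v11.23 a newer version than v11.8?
Yes. Version numbers are compared segment by segment as integers, not as decimals: minor version 23 > 8, so v11.23 > v11.8 (even though the decimal 11.23 < 11.8).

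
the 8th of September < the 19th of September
True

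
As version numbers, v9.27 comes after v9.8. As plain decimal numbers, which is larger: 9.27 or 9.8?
9.8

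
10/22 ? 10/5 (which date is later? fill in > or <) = >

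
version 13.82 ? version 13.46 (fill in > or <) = >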